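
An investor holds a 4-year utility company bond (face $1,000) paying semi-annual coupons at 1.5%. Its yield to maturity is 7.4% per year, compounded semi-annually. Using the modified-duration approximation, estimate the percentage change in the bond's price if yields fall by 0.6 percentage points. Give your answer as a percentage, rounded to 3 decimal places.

+2.246%

Periodic yield y = 0.037. Modified duration first:
  t   CF        PV=CF/(1+0.037)^t    t·PV
  1         7.50         7.2324         7.2324
  2         7.50         6.9744        13.9487
  3         7.50         6.7255        20.1765
  4         7.50         6.4855        25.9422
  5         7.50         6.2541        31.2707
  6         7.50         6.0310        36.1859
  7         7.50         5.8158        40.7106
  8     1,007.50       753.3816     6,027.0527
  Σ                    798.9003     6,202.5198
P = 798.9003; D_Mac = 7.76382 half-year periods = 3.88191 yrs; D_mod = 3.88191/(1+0.037) = 3.74340 yrs.
ΔP/P ≈ -D_mod · Δy = -3.74340 × (-0.006) = +0.022460 = +2.2460%.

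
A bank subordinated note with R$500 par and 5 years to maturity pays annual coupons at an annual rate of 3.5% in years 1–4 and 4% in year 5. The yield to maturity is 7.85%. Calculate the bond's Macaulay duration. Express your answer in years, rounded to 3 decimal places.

4.636 years

Periodic yield y = 0.0785. Discount each cash flow and weight by its year:
  t   CF        PV=CF/(1+0.0785)^t    t·PV
  1        17.50        16.2262        16.2262
  2        17.50        15.0452        30.0904
  3        17.50        13.9501        41.8503
  4        17.50        12.9347        51.7389
  5       520.00       356.3712     1,781.8560
  Σ                    414.5275     1,921.7619
Price P = Σ PV = 414.5275.
Macaulay duration = Σ(t·PV) / P = 1,921.7619 / 414.5275 = 4.63603 years.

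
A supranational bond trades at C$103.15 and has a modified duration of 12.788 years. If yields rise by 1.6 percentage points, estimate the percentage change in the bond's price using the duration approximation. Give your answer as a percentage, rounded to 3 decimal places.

-20.461%

Duration approximation: ΔP/P ≈ -D_mod · Δy = -12.788 × (+0.016) = -0.204608.
As a percentage: -20.4608%.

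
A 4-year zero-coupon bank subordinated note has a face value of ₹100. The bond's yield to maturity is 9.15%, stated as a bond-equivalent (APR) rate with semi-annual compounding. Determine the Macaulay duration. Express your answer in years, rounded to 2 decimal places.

A zero-coupon bond has a single cash flow at maturity, so its Macaulay duration equals its maturity: 4 years.
(Equivalently: 8 semi-annual periods ÷ 2 = 4 years.)

4.00 years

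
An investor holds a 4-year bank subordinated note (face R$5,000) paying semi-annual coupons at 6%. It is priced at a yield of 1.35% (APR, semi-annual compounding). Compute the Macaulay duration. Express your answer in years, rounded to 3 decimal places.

3.651 years

Periodic yield y = 0.00675. Discount each cash flow and weight by its period:
  t   CF        PV=CF/(1+0.00675)^t    t·PV
  1       150.00       148.9943       148.9943
  2       150.00       147.9953       295.9906
  3       150.00       147.0030       441.0091
  4       150.00       146.0174       584.0697
  5       150.00       145.0384       725.1921
  6       150.00       144.0660       864.3959
  7       150.00       143.1001     1,001.7004
  8     5,150.00     4,880.1607    39,041.2856
  Σ                  5,902.3752    43,102.6377
Price P = Σ PV = 5,902.3752.
Macaulay duration = Σ(t·PV) / P = 43,102.6377 / 5,902.3752 = 7.30259 half-year periods.
In years: 7.30259 / 2 = 3.65130 years.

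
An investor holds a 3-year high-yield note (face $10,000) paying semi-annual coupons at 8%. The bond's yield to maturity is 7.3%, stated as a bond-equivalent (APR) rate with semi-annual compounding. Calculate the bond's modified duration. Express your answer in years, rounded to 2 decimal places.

Periodic yield y = 0.0365. First find Macaulay duration:
  t   CF        PV=CF/(1+0.0365)^t    t·PV
  1       400.00       385.9141       385.9141
  2       400.00       372.3243       744.6486
  3       400.00       359.2130     1,077.6391
  4       400.00       346.5635     1,386.2538
  5       400.00       334.3593     1,671.7967
  6    10,400.00     8,387.2097    50,323.2581
  Σ                 10,185.5839    55,589.5104
P = 10,185.5839; Macaulay duration = 55,589.5104 / 10,185.5839 = 5.45767 half-year periods = 2.72883 years.
Modified duration = D_Mac / (1 + y) = 2.72883 / 1.0365 = 2.63274 years.

2.63 years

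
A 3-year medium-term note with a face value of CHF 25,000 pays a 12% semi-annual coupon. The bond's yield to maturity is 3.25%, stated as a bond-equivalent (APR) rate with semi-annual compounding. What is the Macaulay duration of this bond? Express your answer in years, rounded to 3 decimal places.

Periodic yield y = 0.01625. Discount each cash flow and weight by its period:
  t   CF        PV=CF/(1+0.01625)^t    t·PV
  1     1,500.00     1,476.0148     1,476.0148
  2     1,500.00     1,452.4130     2,904.8261
  3     1,500.00     1,429.1887     4,287.5662
  4     1,500.00     1,406.3358     5,625.3431
  5     1,500.00     1,383.8482     6,919.2412
  6    26,500.00    24,057.0584   144,342.3504
  Σ                 31,204.8589   165,555.3417
Price P = Σ PV = 31,204.8589.
Macaulay duration = Σ(t·PV) / P = 165,555.3417 / 31,204.8589 = 5.30543 half-year periods.
In years: 5.30543 / 2 = 2.65272 years.

2.653 years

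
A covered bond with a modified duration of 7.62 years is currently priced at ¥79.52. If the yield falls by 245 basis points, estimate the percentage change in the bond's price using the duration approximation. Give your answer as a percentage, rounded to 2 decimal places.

Duration approximation: ΔP/P ≈ -D_mod · Δy = -7.62 × (-0.0245) = +0.186690.
As a percentage: +18.6690%.

+18.67%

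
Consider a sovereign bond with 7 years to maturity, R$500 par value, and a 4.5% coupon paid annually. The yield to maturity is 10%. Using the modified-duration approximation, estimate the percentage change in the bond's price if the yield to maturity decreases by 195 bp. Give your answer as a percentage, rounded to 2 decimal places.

+10.62%

Periodic yield y = 0.1. Modified duration first:
  t   CF        PV=CF/(1+0.1)^t    t·PV
  1        22.50        20.4545        20.4545
  2        22.50        18.5950        37.1901
  3        22.50        16.9046        50.7137
  4        22.50        15.3678        61.4712
  5        22.50        13.9707        69.8536
  6        22.50        12.7007        76.2040
  7       522.50       268.1251     1,876.8758
  Σ                    366.1185     2,192.7630
P = 366.1185; D_Mac = 5.98922 yrs; D_mod = 5.98922/(1+0.1) = 5.44474 yrs.
ΔP/P ≈ -D_mod · Δy = -5.44474 × (-0.0195) = +0.106172 = +10.6172%.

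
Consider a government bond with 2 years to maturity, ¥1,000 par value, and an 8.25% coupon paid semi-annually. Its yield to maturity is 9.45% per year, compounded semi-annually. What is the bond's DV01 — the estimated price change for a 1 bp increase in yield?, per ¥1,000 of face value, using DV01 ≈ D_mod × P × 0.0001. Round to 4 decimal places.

Periodic yield y = 0.04725.
  t   CF        PV=CF/(1+0.04725)^t    t·PV
  1        41.25        39.3889        39.3889
  2        41.25        37.6117        75.2234
  3        41.25        35.9147       107.7442
  4     1,041.25       865.6723     3,462.6893
  Σ                    978.5877     3,685.0459
P = 978.5877; D_Mac = 3.76568 half-year periods = 1.88284 yrs; D_mod = 1.79789 yrs.
DV01 ≈ 1.79789 × 978.5877 × 0.0001 = 0.175939.

¥0.1759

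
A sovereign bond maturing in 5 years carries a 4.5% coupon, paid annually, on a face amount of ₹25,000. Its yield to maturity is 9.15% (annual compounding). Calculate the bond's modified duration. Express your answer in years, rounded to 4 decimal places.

Periodic yield y = 0.0915. First find Macaulay duration:
  t   CF        PV=CF/(1+0.0915)^t    t·PV
  1     1,125.00     1,030.6917     1,030.6917
  2     1,125.00       944.2892     1,888.5785
  3     1,125.00       865.1299     2,595.3896
  4     1,125.00       792.6064     3,170.4255
  5    26,125.00    16,863.1071    84,315.5356
  Σ                 20,495.8243    93,000.6209
P = 20,495.8243; Macaulay duration = 93,000.6209 / 20,495.8243 = 4.53754 years.
Modified duration = D_Mac / (1 + y) = 4.53754 / 1.0915 = 4.15716 years.

4.1572 years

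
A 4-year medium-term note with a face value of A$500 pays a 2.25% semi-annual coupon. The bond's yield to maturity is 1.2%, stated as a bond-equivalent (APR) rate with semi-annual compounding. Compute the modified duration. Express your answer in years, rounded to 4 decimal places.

3.8284 years

Periodic yield y = 0.006. First find Macaulay duration:
  t   CF        PV=CF/(1+0.006)^t    t·PV
  1        5.625         5.5915         5.5915
  2        5.625         5.5581        11.1162
  3        5.625         5.5250        16.5749
  4        5.625         5.4920        21.9680
  5        5.625         5.4592        27.2962
  6        5.625         5.4267        32.5601
  7        5.625         5.3943        37.7602
  8      505.625       481.9974     3,855.9792
  Σ                    520.4442     4,008.8463
P = 520.4442; Macaulay duration = 4,008.8463 / 520.4442 = 7.70274 half-year periods = 3.85137 years.
Modified duration = D_Mac / (1 + y) = 3.85137 / 1.006 = 3.82840 years.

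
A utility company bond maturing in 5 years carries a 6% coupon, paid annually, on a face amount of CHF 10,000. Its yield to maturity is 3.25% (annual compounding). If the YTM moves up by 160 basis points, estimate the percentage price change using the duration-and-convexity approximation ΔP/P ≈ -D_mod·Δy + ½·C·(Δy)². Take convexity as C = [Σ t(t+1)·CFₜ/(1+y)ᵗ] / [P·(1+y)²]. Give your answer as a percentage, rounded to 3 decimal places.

With y = 0.0325:
  t   CF        PV=CF/(1+0.0325)^t    t·PV        t(t+1)·PV
  1       600.00       581.1138       581.1138       1,162.2276
  2       600.00       562.8221     1,125.6442       3,376.9325
  3       600.00       545.1061     1,635.3184       6,541.2736
  4       600.00       527.9478     2,111.7913      10,558.9566
  5    10,600.00     9,033.4899    45,167.4495     271,004.6972
  Σ                 11,250.4798    50,621.3172     292,644.0875
P = 11,250.4798; D_Mac = 4.49948 yrs; D_mod = 4.35785 yrs; C = 24.39993.
Duration effect: -4.35785 × (+0.016) = -0.069726
Convexity effect: 0.5 × 24.39993 × (0.016)² = +0.0031232
ΔP/P ≈ -0.069726 + 0.0031232 = -0.066602 = -6.6602%.

-6.660%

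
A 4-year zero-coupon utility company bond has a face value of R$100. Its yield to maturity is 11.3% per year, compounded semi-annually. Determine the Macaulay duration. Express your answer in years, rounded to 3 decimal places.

4.000 years

A zero-coupon bond has a single cash flow at maturity, so its Macaulay duration equals its maturity: 4 years.
(Equivalently: 8 semi-annual periods ÷ 2 = 4 years.)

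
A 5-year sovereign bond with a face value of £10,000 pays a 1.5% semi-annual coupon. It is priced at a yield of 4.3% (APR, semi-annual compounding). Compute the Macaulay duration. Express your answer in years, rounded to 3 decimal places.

4.821 years

Periodic yield y = 0.0215. Discount each cash flow and weight by its period:
  t   CF        PV=CF/(1+0.0215)^t    t·PV
  1        75.00        73.4214        73.4214
  2        75.00        71.8761       143.7522
  3        75.00        70.3633       211.0899
  4        75.00        68.8823       275.5293
  5        75.00        67.4325       337.1626
  6        75.00        66.0132       396.0794
  7        75.00        64.6238       452.3668
  8        75.00        63.2637       506.1093
  9        75.00        61.9321       557.3891
  10   10,075.00     8,144.4422    81,444.4219
  Σ                  8,752.2507    84,397.3219
Price P = Σ PV = 8,752.2507.
Macaulay duration = Σ(t·PV) / P = 84,397.3219 / 8,752.2507 = 9.64293 half-year periods.
In years: 9.64293 / 2 = 4.82146 years.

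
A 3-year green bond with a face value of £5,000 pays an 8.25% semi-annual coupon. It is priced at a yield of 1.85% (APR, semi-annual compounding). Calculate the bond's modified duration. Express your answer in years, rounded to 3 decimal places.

Periodic yield y = 0.00925. First find Macaulay duration:
  t   CF        PV=CF/(1+0.00925)^t    t·PV
  1       206.25       204.3597       204.3597
  2       206.25       202.4867       404.9733
  3       206.25       200.6308       601.8925
  4       206.25       198.7920       795.1680
  5       206.25       196.9700       984.8502
  6     5,206.25     4,926.4317    29,558.5905
  Σ                  5,929.6710    32,549.8342
P = 5,929.6710; Macaulay duration = 32,549.8342 / 5,929.6710 = 5.48932 half-year periods = 2.74466 years.
Modified duration = D_Mac / (1 + y) = 2.74466 / 1.00925 = 2.71950 years.

2.720 years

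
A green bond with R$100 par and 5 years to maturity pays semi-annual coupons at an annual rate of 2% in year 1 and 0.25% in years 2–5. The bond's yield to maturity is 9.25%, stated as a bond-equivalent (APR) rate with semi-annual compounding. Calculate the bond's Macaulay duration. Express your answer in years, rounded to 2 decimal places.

4.86 years

Periodic yield y = 0.04625. Discount each cash flow and weight by its period:
  t   CF        PV=CF/(1+0.04625)^t    t·PV
  1        1.000         0.9558         0.9558
  2        1.000         0.9135         1.8271
  3        0.125         0.1091         0.3274
  4        0.125         0.1043         0.4173
  5        0.125         0.0997         0.4985
  6        0.125         0.0953         0.5718
  7        0.125         0.0911         0.6376
  8        0.125         0.0871         0.6965
  9        0.125         0.0832         0.7489
  10     100.125        63.7071       637.0710
  Σ                     66.2463       643.7519
Price P = Σ PV = 66.2463.
Macaulay duration = Σ(t·PV) / P = 643.7519 / 66.2463 = 9.71756 half-year periods.
In years: 9.71756 / 2 = 4.85878 years.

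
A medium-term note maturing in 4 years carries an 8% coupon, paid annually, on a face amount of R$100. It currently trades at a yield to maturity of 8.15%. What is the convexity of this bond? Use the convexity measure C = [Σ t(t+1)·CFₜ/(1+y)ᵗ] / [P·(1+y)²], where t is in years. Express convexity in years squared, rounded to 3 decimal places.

With y = 0.0815:
  t   CF        PV=CF/(1+0.0815)^t    t·PV        t(t+1)·PV
  1         8.00         7.3971         7.3971          14.7943
  2         8.00         6.8397        13.6794          41.0382
  3         8.00         6.3243        18.9728          75.8912
  4       108.00        78.9437       315.7749       1,578.8747
  Σ                     99.5048       355.8243       1,710.5984
P = 99.5048.
Convexity = Σ t(t+1)·PV / [P·(1+y)²] = 1,710.5984 / (99.5048 × 1.169642) = 14.69775.

14.698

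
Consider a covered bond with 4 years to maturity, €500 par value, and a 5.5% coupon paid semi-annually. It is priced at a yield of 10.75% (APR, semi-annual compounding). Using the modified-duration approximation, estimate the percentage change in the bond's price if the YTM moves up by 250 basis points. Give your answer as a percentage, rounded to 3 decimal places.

-8.549%

Periodic yield y = 0.05375. Modified duration first:
  t   CF        PV=CF/(1+0.05375)^t    t·PV
  1        13.75        13.0486        13.0486
  2        13.75        12.3830        24.7661
  3        13.75        11.7514        35.2542
  4        13.75        11.1520        44.6080
  5        13.75        10.5831        52.9157
  6        13.75        10.0433        60.2599
  7        13.75         9.5310        66.7172
  8       513.75       337.9490     2,703.5918
  Σ                    416.4415     3,001.1615
P = 416.4415; D_Mac = 7.20668 half-year periods = 3.60334 yrs; D_mod = 3.60334/(1+0.05375) = 3.41954 yrs.
ΔP/P ≈ -D_mod · Δy = -3.41954 × (+0.025) = -0.085489 = -8.5489%.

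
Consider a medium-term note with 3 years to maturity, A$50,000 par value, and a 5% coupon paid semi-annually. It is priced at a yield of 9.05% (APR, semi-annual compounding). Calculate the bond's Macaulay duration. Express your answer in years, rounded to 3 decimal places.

Periodic yield y = 0.04525. Discount each cash flow and weight by its period:
  t   CF        PV=CF/(1+0.04525)^t    t·PV
  1     1,250.00     1,195.8862     1,195.8862
  2     1,250.00     1,144.1150     2,288.2299
  3     1,250.00     1,094.5850     3,283.7549
  4     1,250.00     1,047.1992     4,188.7969
  5     1,250.00     1,001.8648     5,009.3242
  6    51,250.00    39,298.2139   235,789.2835
  Σ                 44,781.8640   251,755.2755
Price P = Σ PV = 44,781.8640.
Macaulay duration = Σ(t·PV) / P = 251,755.2755 / 44,781.8640 = 5.62181 half-year periods.
In years: 5.62181 / 2 = 2.81091 years.

2.811 years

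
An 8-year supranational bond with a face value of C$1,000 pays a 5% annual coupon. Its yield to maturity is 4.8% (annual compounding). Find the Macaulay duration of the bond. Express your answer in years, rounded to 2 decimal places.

6.80 years

Periodic yield y = 0.048. Discount each cash flow and weight by its year:
  t   CF        PV=CF/(1+0.048)^t    t·PV
  1        50.00        47.7099        47.7099
  2        50.00        45.5247        91.0495
  3        50.00        43.4396       130.3189
  4        50.00        41.4500       165.8001
  5        50.00        39.5516       197.7578
  6        50.00        37.7400       226.4402
  7        50.00        36.0115       252.0804
  8     1,050.00       721.6042     5,772.8334
  Σ                  1,013.0316     6,883.9902
Price P = Σ PV = 1,013.0316.
Macaulay duration = Σ(t·PV) / P = 6,883.9902 / 1,013.0316 = 6.79543 years.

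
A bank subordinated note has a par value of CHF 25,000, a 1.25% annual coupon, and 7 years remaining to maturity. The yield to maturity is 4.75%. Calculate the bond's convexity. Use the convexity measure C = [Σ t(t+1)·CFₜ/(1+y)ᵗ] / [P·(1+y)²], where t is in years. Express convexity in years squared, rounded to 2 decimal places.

48.22

With y = 0.0475:
  t   CF        PV=CF/(1+0.0475)^t    t·PV        t(t+1)·PV
  1       312.50       298.3294       298.3294         596.6587
  2       312.50       284.8013       569.6026       1,708.8078
  3       312.50       271.8867       815.6600       3,262.6401
  4       312.50       259.5577     1,038.2307       5,191.1537
  5       312.50       247.7878     1,238.9388       7,433.6330
  6       312.50       236.5516     1,419.3094       9,935.1659
  7    25,312.50    18,291.8158   128,042.7105   1,024,341.6842
  Σ                 19,890.7301   133,422.7815   1,052,469.7434
P = 19,890.7301.
Convexity = Σ t(t+1)·PV / [P·(1+y)²] = 1,052,469.7434 / (19,890.7301 × 1.097256) = 48.22262.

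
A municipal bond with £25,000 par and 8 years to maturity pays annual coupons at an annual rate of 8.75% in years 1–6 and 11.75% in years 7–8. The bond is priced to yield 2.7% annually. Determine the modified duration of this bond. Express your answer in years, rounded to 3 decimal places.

6.283 years

Periodic yield y = 0.027. First find Macaulay duration:
  t   CF        PV=CF/(1+0.027)^t    t·PV
  1     2,187.50     2,129.9903     2,129.9903
  2     2,187.50     2,073.9925     4,147.9849
  3     2,187.50     2,019.4669     6,058.4006
  4     2,187.50     1,966.3747     7,865.4990
  5     2,187.50     1,914.6784     9,573.3921
  6     2,187.50     1,864.3412    11,186.0473
  7     2,937.50     2,437.7253    17,064.0773
  8    27,937.50    22,574.8042   180,598.4334
  Σ                 36,981.3735   238,623.8249
P = 36,981.3735; Macaulay duration = 238,623.8249 / 36,981.3735 = 6.45254 years.
Modified duration = D_Mac / (1 + y) = 6.45254 / 1.027 = 6.28290 years.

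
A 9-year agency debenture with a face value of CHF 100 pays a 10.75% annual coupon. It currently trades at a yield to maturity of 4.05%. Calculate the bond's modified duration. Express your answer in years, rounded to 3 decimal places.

Periodic yield y = 0.0405. First find Macaulay duration:
  t   CF        PV=CF/(1+0.0405)^t    t·PV
  1        10.75        10.3316        10.3316
  2        10.75         9.9294        19.8589
  3        10.75         9.5429        28.6288
  4        10.75         9.1715        36.6860
  5        10.75         8.8145        44.0725
  6        10.75         8.4714        50.8285
  7        10.75         8.1417        56.9917
  8        10.75         7.8248        62.5982
  9       110.75        77.4756       697.2804
  Σ                    149.7034     1,007.2766
P = 149.7034; Macaulay duration = 1,007.2766 / 149.7034 = 6.72848 years.
Modified duration = D_Mac / (1 + y) = 6.72848 / 1.0405 = 6.46658 years.

6.467 years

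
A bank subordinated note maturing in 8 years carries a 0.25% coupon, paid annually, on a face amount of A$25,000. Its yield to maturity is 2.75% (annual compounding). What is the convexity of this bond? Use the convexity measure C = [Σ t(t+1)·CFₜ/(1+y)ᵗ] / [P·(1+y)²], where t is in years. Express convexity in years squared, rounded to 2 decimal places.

67.31

With y = 0.0275:
  t   CF        PV=CF/(1+0.0275)^t    t·PV        t(t+1)·PV
  1        62.50        60.8273        60.8273         121.6545
  2        62.50        59.1993       118.3985         355.1956
  3        62.50        57.6149       172.8446         691.3783
  4        62.50        56.0729       224.2914       1,121.4572
  5        62.50        54.5721       272.8606       1,637.1637
  6        62.50        53.1116       318.6693       2,230.6854
  7        62.50        51.6901       361.8306       2,894.6445
  8    25,062.50    20,172.9655   161,383.7239   1,452,453.5153
  Σ                 20,566.0535   162,913.4463   1,461,505.6946
P = 20,566.0535.
Convexity = Σ t(t+1)·PV / [P·(1+y)²] = 1,461,505.6946 / (20,566.0535 × 1.055756) = 67.31098.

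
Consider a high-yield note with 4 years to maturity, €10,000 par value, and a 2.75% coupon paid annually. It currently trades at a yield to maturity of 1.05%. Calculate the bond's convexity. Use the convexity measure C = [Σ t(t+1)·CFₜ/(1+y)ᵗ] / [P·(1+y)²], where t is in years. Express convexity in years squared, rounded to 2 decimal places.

18.59

With y = 0.0105:
  t   CF        PV=CF/(1+0.0105)^t    t·PV        t(t+1)·PV
  1       275.00       272.1425       272.1425         544.2850
  2       275.00       269.3147       538.6294       1,615.8882
  3       275.00       266.5163       799.5488       3,198.1953
  4    10,275.00     9,854.5446    39,418.1784     197,090.8919
  Σ                 10,662.5181    41,028.4991     202,449.2604
P = 10,662.5181.
Convexity = Σ t(t+1)·PV / [P·(1+y)²] = 202,449.2604 / (10,662.5181 × 1.021110) = 18.59447.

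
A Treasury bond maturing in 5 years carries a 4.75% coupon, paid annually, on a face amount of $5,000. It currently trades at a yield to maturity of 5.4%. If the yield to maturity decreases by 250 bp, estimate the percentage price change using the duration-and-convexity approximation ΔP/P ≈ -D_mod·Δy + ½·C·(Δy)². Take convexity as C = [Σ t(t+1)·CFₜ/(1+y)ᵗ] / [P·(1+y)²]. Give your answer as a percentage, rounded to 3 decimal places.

+11.560%

With y = 0.054:
  t   CF        PV=CF/(1+0.054)^t    t·PV        t(t+1)·PV
  1       237.50       225.3321       225.3321         450.6641
  2       237.50       213.7875       427.5751       1,282.7252
  3       237.50       202.8345       608.5034       2,434.0138
  4       237.50       192.4426       769.7703       3,848.8516
  5     5,237.50     4,026.4377    20,132.1884     120,793.1304
  Σ                  4,860.8343    22,163.3693     128,809.3851
P = 4,860.8343; D_Mac = 4.55958 yrs; D_mod = 4.32598 yrs; C = 23.85368.
Duration effect: -4.32598 × (-0.025) = +0.108149
Convexity effect: 0.5 × 23.85368 × (-0.025)² = +0.0074543
ΔP/P ≈ +0.108149 + 0.0074543 = +0.115604 = +11.5604%.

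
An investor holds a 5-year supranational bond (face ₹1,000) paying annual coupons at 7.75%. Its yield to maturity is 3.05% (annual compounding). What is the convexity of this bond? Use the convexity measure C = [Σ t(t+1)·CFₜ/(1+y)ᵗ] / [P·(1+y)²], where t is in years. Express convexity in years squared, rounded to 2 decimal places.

23.74

With y = 0.0305:
  t   CF        PV=CF/(1+0.0305)^t    t·PV        t(t+1)·PV
  1        77.50        75.2062        75.2062         150.4124
  2        77.50        72.9803       145.9606         437.8819
  3        77.50        70.8203       212.4609         849.8435
  4        77.50        68.7242       274.8968       1,374.4841
  5     1,077.50       927.2083     4,636.0414      27,816.2482
  Σ                  1,214.9393     5,344.5659      30,628.8701
P = 1,214.9393.
Convexity = Σ t(t+1)·PV / [P·(1+y)²] = 30,628.8701 / (1,214.9393 × 1.061930) = 23.73998.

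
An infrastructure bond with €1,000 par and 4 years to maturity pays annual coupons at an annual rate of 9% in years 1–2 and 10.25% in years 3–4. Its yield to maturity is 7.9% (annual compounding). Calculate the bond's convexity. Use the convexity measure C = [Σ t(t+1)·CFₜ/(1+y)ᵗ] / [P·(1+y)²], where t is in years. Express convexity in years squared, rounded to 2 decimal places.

With y = 0.079:
  t   CF        PV=CF/(1+0.079)^t    t·PV        t(t+1)·PV
  1        90.00        83.4106        83.4106         166.8211
  2        90.00        77.3036       154.6072         463.8215
  3       102.50        81.5942       244.7827         979.1309
  4     1,102.50       813.3787     3,253.5150      16,267.5749
  Σ                  1,055.6871     3,736.3154      17,877.3485
P = 1,055.6871.
Convexity = Σ t(t+1)·PV / [P·(1+y)²] = 17,877.3485 / (1,055.6871 × 1.164241) = 14.54538.

14.55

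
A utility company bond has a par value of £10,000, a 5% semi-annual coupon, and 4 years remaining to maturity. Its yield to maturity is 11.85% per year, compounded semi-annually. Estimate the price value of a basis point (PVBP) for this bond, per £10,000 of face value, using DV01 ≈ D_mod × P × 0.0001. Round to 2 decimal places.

Periodic yield y = 0.05925.
  t   CF        PV=CF/(1+0.05925)^t    t·PV
  1       250.00       236.0160       236.0160
  2       250.00       222.8143       445.6286
  3       250.00       210.3510       631.0530
  4       250.00       198.5849       794.3394
  5       250.00       187.4768       937.3842
  6       250.00       176.9902     1,061.9411
  7       250.00       167.0901     1,169.6306
  8    10,250.00     6,467.4947    51,739.9579
  Σ                  7,866.8181    57,015.9510
P = 7,866.8181; D_Mac = 7.24765 half-year periods = 3.62383 yrs; D_mod = 3.42112 yrs.
DV01 ≈ 3.42112 × 7,866.8181 × 0.0001 = 2.691336.

£2.69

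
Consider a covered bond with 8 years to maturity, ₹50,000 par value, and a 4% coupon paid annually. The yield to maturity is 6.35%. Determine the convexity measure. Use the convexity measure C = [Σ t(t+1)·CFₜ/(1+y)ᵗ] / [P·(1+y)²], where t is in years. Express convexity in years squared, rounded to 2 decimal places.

52.23

With y = 0.0635:
  t   CF        PV=CF/(1+0.0635)^t    t·PV        t(t+1)·PV
  1     2,000.00     1,880.5830     1,880.5830       3,761.1660
  2     2,000.00     1,768.2962     3,536.5923      10,609.7770
  3     2,000.00     1,662.7138     4,988.1415      19,952.5661
  4     2,000.00     1,563.4357     6,253.7427      31,268.7136
  5     2,000.00     1,470.0853     7,350.4263      44,102.5579
  6     2,000.00     1,382.3087     8,293.8520      58,056.9639
  7     2,000.00     1,299.7731     9,098.4115      72,787.2922
  8    52,000.00    31,776.3046   254,210.4367   2,287,893.9304
  Σ                 42,803.5003   295,612.1861   2,528,432.9671
P = 42,803.5003.
Convexity = Σ t(t+1)·PV / [P·(1+y)²] = 2,528,432.9671 / (42,803.5003 × 1.131032) = 52.22725.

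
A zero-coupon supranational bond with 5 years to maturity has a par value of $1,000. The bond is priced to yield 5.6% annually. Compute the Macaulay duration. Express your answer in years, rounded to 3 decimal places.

5.000 years

A zero-coupon bond has a single cash flow at maturity, so its Macaulay duration equals its maturity: 5 years.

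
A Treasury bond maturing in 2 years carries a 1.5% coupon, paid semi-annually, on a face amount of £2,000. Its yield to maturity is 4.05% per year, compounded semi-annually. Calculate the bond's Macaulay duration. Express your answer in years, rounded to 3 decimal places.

1.977 years

Periodic yield y = 0.02025. Discount each cash flow and weight by its period:
  t   CF        PV=CF/(1+0.02025)^t    t·PV
  1        15.00        14.7023        14.7023
  2        15.00        14.4105        28.8209
  3        15.00        14.1244        42.3733
  4     2,015.00     1,859.7246     7,438.8984
  Σ                  1,902.9618     7,524.7950
Price P = Σ PV = 1,902.9618.
Macaulay duration = Σ(t·PV) / P = 7,524.7950 / 1,902.9618 = 3.95425 half-year periods.
In years: 3.95425 / 2 = 1.97713 years.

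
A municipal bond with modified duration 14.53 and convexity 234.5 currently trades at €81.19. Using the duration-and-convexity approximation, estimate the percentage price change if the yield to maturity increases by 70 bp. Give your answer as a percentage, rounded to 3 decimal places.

-9.596%

Duration effect: -D_mod·Δy = -14.53 × (+0.007) = -0.101710
Convexity effect: ½·C·(Δy)² = 0.5 × 234.5 × (0.007)² = +0.00574525
ΔP/P ≈ -0.101710 + 0.00574525 = -0.09596475
= -9.596475%.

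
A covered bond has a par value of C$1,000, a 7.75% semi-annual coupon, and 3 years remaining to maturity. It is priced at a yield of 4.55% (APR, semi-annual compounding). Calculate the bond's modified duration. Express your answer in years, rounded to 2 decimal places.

2.69 years

Periodic yield y = 0.02275. First find Macaulay duration:
  t   CF        PV=CF/(1+0.02275)^t    t·PV
  1        38.75        37.8880        37.8880
  2        38.75        37.0453        74.0905
  3        38.75        36.2212       108.6637
  4        38.75        35.4155       141.6621
  5        38.75        34.6277       173.1387
  6     1,038.75       907.5992     5,445.5952
  Σ                  1,088.7970     5,981.0384
P = 1,088.7970; Macaulay duration = 5,981.0384 / 1,088.7970 = 5.49325 half-year periods = 2.74663 years.
Modified duration = D_Mac / (1 + y) = 2.74663 / 1.02275 = 2.68553 years.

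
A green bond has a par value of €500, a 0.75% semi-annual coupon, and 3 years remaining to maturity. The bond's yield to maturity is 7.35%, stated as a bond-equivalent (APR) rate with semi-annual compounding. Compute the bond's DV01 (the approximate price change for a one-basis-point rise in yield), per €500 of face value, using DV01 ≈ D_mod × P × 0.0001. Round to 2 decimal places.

Periodic yield y = 0.03675.
  t   CF        PV=CF/(1+0.03675)^t    t·PV
  1        1.875         1.8085         1.8085
  2        1.875         1.7444         3.4889
  3        1.875         1.6826         5.0478
  4        1.875         1.6229         6.4918
  5        1.875         1.5654         7.8271
  6      501.875       404.1581     2,424.9487
  Σ                    412.5820     2,449.6127
P = 412.5820; D_Mac = 5.93727 half-year periods = 2.96864 yrs; D_mod = 2.86341 yrs.
DV01 ≈ 2.86341 × 412.5820 × 0.0001 = 0.118139.

€0.12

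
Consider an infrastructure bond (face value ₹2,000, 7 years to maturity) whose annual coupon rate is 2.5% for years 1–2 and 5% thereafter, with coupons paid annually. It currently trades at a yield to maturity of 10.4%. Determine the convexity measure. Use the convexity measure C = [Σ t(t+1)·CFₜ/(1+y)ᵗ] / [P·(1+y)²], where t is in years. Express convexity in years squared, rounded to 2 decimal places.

38.56

With y = 0.104:
  t   CF        PV=CF/(1+0.104)^t    t·PV        t(t+1)·PV
  1        50.00        45.2899        45.2899          90.5797
  2        50.00        41.0234        82.0468         246.1405
  3       100.00        74.3178       222.9534         891.8135
  4       100.00        67.3168       269.2674       1,346.3368
  5       100.00        60.9754       304.8770       1,829.2619
  6       100.00        55.2313       331.3880       2,319.7162
  7     2,100.00     1,050.5961     7,354.1726      58,833.3812
  Σ                  1,394.7507     8,609.9951      65,557.2297
P = 1,394.7507.
Convexity = Σ t(t+1)·PV / [P·(1+y)²] = 65,557.2297 / (1,394.7507 × 1.218816) = 38.56434.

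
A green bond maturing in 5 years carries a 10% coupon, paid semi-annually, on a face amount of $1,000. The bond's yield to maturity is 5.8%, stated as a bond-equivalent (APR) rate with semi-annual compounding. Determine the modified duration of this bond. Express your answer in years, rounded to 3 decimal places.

Periodic yield y = 0.029. First find Macaulay duration:
  t   CF        PV=CF/(1+0.029)^t    t·PV
  1        50.00        48.5909        48.5909
  2        50.00        47.2214        94.4429
  3        50.00        45.8906       137.6718
  4        50.00        44.5973       178.3892
  5        50.00        43.3404       216.7021
  6        50.00        42.1190       252.7138
  7        50.00        40.9319       286.5236
  8        50.00        39.7784       318.2270
  9        50.00        38.6573       347.9158
  10    1,050.00       788.9247     7,889.2470
  Σ                  1,180.0519     9,770.4241
P = 1,180.0519; Macaulay duration = 9,770.4241 / 1,180.0519 = 8.27966 half-year periods = 4.13983 years.
Modified duration = D_Mac / (1 + y) = 4.13983 / 1.029 = 4.02316 years.

4.023 years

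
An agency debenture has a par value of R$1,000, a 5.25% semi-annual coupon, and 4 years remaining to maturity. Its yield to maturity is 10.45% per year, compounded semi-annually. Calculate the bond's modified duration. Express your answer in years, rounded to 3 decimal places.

Periodic yield y = 0.05225. First find Macaulay duration:
  t   CF        PV=CF/(1+0.05225)^t    t·PV
  1        26.25        24.9465        24.9465
  2        26.25        23.7078        47.4156
  3        26.25        22.5306        67.5918
  4        26.25        21.4118        85.6473
  5        26.25        20.3486       101.7430
  6        26.25        19.3382       116.0291
  7        26.25        18.3779       128.6456
  8     1,026.25       682.8129     5,462.5029
  Σ                    833.4744     6,034.5218
P = 833.4744; Macaulay duration = 6,034.5218 / 833.4744 = 7.24020 half-year periods = 3.62010 years.
Modified duration = D_Mac / (1 + y) = 3.62010 / 1.05225 = 3.44034 years.

3.440 years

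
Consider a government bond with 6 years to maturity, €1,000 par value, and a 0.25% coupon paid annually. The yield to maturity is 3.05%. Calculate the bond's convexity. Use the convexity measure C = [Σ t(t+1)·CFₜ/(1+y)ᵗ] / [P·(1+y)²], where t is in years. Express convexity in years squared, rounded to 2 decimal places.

39.19

With y = 0.0305:
  t   CF        PV=CF/(1+0.0305)^t    t·PV        t(t+1)·PV
  1         2.50         2.4260         2.4260           4.8520
  2         2.50         2.3542         4.7084          14.1252
  3         2.50         2.2845         6.8536          27.4143
  4         2.50         2.2169         8.8676          44.3382
  5         2.50         2.1513        10.7565          64.5389
  6     1,002.50       837.1367     5,022.8205      35,159.7432
  Σ                    848.5697     5,056.4326      35,315.0118
P = 848.5697.
Convexity = Σ t(t+1)·PV / [P·(1+y)²] = 35,315.0118 / (848.5697 × 1.061930) = 39.19005.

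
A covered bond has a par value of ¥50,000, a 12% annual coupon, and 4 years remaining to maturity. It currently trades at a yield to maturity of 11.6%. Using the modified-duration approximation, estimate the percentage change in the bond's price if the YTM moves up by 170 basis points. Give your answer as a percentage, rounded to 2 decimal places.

-5.19%

Periodic yield y = 0.116. Modified duration first:
  t   CF        PV=CF/(1+0.116)^t    t·PV
  1     6,000.00     5,376.3441     5,376.3441
  2     6,000.00     4,817.5126     9,635.0252
  3     6,000.00     4,316.7676    12,950.3027
  4    56,000.00    36,101.9989   144,407.9956
  Σ                 50,612.6232   172,369.6677
P = 50,612.6232; D_Mac = 3.40567 yrs; D_mod = 3.40567/(1+0.116) = 3.05167 yrs.
ΔP/P ≈ -D_mod · Δy = -3.05167 × (+0.017) = -0.051878 = -5.1878%.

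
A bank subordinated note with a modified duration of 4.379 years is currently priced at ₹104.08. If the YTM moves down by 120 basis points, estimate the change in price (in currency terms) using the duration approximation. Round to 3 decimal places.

+₹5.469

Duration approximation: ΔP/P ≈ -D_mod · Δy = -4.379 × (-0.012) = +0.052548.
ΔP ≈ 104.08 × (+0.052548) = +5.46919584.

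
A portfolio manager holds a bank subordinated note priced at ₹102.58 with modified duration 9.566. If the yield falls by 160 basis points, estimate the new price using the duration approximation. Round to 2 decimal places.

₹118.28

Duration approximation: ΔP/P ≈ -D_mod · Δy = -9.566 × (-0.016) = +0.153056.
New price ≈ 102.58 × (1 + 0.153056) = 118.28048448.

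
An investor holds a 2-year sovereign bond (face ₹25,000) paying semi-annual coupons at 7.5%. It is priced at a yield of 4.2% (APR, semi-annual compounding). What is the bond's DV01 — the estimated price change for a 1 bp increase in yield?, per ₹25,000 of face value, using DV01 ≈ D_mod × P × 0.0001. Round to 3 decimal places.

Periodic yield y = 0.021.
  t   CF        PV=CF/(1+0.021)^t    t·PV
  1       937.50       918.2174       918.2174
  2       937.50       899.3315     1,798.6629
  3       937.50       880.8340     2,642.5019
  4    25,937.50    23,868.5010    95,474.0041
  Σ                 26,566.8839   100,833.3864
P = 26,566.8839; D_Mac = 3.79545 half-year periods = 1.89773 yrs; D_mod = 1.85869 yrs.
DV01 ≈ 1.85869 × 26,566.8839 × 0.0001 = 4.937972.

₹4.938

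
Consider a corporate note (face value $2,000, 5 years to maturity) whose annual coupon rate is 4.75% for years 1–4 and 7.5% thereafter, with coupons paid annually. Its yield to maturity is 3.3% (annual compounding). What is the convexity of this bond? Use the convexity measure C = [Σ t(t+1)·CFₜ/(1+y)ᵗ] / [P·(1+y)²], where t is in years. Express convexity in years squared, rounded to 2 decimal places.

25.06

With y = 0.033:
  t   CF        PV=CF/(1+0.033)^t    t·PV        t(t+1)·PV
  1        95.00        91.9652        91.9652         183.9303
  2        95.00        89.0273       178.0545         534.1635
  3        95.00        86.1832       258.5496       1,034.1985
  4        95.00        83.4300       333.7201       1,668.6003
  5     2,150.00     1,827.8344     9,139.1721      54,835.0327
  Σ                  2,178.4400    10,001.4614      58,255.9253
P = 2,178.4400.
Convexity = Σ t(t+1)·PV / [P·(1+y)²] = 58,255.9253 / (2,178.4400 × 1.067089) = 25.06074.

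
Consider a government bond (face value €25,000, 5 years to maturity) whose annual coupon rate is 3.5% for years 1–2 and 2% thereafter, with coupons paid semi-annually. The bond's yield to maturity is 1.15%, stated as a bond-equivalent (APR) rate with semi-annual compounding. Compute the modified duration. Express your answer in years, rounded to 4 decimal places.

Periodic yield y = 0.00575. First find Macaulay duration:
  t   CF        PV=CF/(1+0.00575)^t    t·PV
  1       437.50       434.9988       434.9988
  2       437.50       432.5118       865.0236
  3       437.50       430.0391     1,290.1173
  4       437.50       427.5805     1,710.3220
  5       250.00       242.9348     1,214.6742
  6       250.00       241.5460     1,449.2757
  7       250.00       240.1650     1,681.1550
  8       250.00       238.7919     1,910.3356
  9       250.00       237.4267     2,136.8407
  10   25,250.00    23,843.0039   238,430.0391
  Σ                 26,768.9986   251,122.7820
P = 26,768.9986; Macaulay duration = 251,122.7820 / 26,768.9986 = 9.38110 half-year periods = 4.69055 years.
Modified duration = D_Mac / (1 + y) = 4.69055 / 1.00575 = 4.66374 years.

4.6637 years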